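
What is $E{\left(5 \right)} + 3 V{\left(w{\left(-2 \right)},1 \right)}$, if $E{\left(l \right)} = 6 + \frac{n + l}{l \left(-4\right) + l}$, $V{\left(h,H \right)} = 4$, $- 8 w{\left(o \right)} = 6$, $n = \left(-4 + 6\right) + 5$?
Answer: $\frac{86}{5} \approx 17.2$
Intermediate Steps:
$n = 7$ ($n = 2 + 5 = 7$)
$w{\left(o \right)} = - \frac{3}{4}$ ($w{\left(o \right)} = \left(- \frac{1}{8}\right) 6 = - \frac{3}{4}$)
$E{\left(l \right)} = 6 - \frac{7 + l}{3 l}$ ($E{\left(l \right)} = 6 + \frac{7 + l}{l \left(-4\right) + l} = 6 + \frac{7 + l}{- 4 l + l} = 6 + \frac{7 + l}{\left(-3\right) l} = 6 + \left(7 + l\right) \left(- \frac{1}{3 l}\right) = 6 - \frac{7 + l}{3 l}$)
$E{\left(5 \right)} + 3 V{\left(w{\left(-2 \right)},1 \right)} = \frac{-7 + 17 \cdot 5}{3 \cdot 5} + 3 \cdot 4 = \frac{1}{3} \cdot \frac{1}{5} \left(-7 + 85\right) + 12 = \frac{1}{3} \cdot \frac{1}{5} \cdot 78 + 12 = \frac{26}{5} + 12 = \frac{86}{5}$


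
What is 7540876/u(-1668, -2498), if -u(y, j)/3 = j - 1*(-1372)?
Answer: 3770438/1689 ≈ 2232.3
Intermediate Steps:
u(y, j) = -4116 - 3*j (u(y, j) = -3*(j - 1*(-1372)) = -3*(j + 1372) = -3*(1372 + j) = -4116 - 3*j)
7540876/u(-1668, -2498) = 7540876/(-4116 - 3*(-2498)) = 7540876/(-4116 + 7494) = 7540876/3378 = 7540876*(1/3378) = 3770438/1689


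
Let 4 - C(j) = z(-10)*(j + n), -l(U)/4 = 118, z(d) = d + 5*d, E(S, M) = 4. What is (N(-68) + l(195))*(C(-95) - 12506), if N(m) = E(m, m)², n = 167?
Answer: 3730992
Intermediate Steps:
N(m) = 16 (N(m) = 4² = 16)
z(d) = 6*d
l(U) = -472 (l(U) = -4*118 = -472)
C(j) = 10024 + 60*j (C(j) = 4 - 6*(-10)*(j + 167) = 4 - (-60)*(167 + j) = 4 - (-10020 - 60*j) = 4 + (10020 + 60*j) = 10024 + 60*j)
(N(-68) + l(195))*(C(-95) - 12506) = (16 - 472)*((10024 + 60*(-95)) - 12506) = -456*((10024 - 5700) - 12506) = -456*(4324 - 12506) = -456*(-8182) = 3730992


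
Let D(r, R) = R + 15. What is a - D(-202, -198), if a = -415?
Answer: -232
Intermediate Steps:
D(r, R) = 15 + R
a - D(-202, -198) = -415 - (15 - 198) = -415 - 1*(-183) = -415 + 183 = -232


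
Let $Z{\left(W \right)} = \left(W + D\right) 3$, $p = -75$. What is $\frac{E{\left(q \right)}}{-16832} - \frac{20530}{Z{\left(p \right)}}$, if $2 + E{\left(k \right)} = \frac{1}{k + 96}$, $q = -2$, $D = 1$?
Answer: $\frac{16241385877}{175625088} \approx 92.478$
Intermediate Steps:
$E{\left(k \right)} = -2 + \frac{1}{96 + k}$ ($E{\left(k \right)} = -2 + \frac{1}{k + 96} = -2 + \frac{1}{96 + k}$)
$Z{\left(W \right)} = 3 + 3 W$ ($Z{\left(W \right)} = \left(W + 1\right) 3 = \left(1 + W\right) 3 = 3 + 3 W$)
$\frac{E{\left(q \right)}}{-16832} - \frac{20530}{Z{\left(p \right)}} = \frac{\frac{1}{96 - 2} \left(-191 - -4\right)}{-16832} - \frac{20530}{3 + 3 \left(-75\right)} = \frac{-191 + 4}{94} \left(- \frac{1}{16832}\right) - \frac{20530}{3 - 225} = \frac{1}{94} \left(-187\right) \left(- \frac{1}{16832}\right) - \frac{20530}{-222} = \left(- \frac{187}{94}\right) \left(- \frac{1}{16832}\right) - - \frac{10265}{111} = \frac{187}{1582208} + \frac{10265}{111} = \frac{16241385877}{175625088}$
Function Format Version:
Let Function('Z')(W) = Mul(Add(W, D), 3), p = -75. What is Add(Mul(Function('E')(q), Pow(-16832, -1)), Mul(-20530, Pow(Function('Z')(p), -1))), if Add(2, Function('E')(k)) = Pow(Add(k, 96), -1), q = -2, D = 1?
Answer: Rational(16241385877, 175625088) ≈ 92.478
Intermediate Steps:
Function('E')(k) = Add(-2, Pow(Add(96, k), -1)) (Function('E')(k) = Add(-2, Pow(Add(k, 96), -1)) = Add(-2, Pow(Add(96, k), -1)))
Function('Z')(W) = Add(3, Mul(3, W)) (Function('Z')(W) = Mul(Add(W, 1), 3) = Mul(Add(1, W), 3) = Add(3, Mul(3, W)))
Add(Mul(Function('E')(q), Pow(-16832, -1)), Mul(-20530, Pow(Function('Z')(p), -1))) = Add(Mul(Mul(Pow(Add(96, -2), -1), Add(-191, Mul(-2, -2))), Pow(-16832, -1)), Mul(-20530, Pow(Add(3, Mul(3, -75)), -1))) = Add(Mul(Mul(Pow(94, -1), Add(-191, 4)), Rational(-1, 16832)), Mul(-20530, Pow(Add(3, -225), -1))) = Add(Mul(Mul(Rational(1, 94), -187), Rational(-1, 16832)), Mul(-20530, Pow(-222, -1))) = Add(Mul(Rational(-187, 94), Rational(-1, 16832)), Mul(-20530, Rational(-1, 222))) = Add(Rational(187, 1582208), Rational(10265, 111)) = Rational(16241385877, 175625088)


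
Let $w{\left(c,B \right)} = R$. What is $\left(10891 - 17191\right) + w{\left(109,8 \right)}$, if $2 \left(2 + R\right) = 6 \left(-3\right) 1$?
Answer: $-6311$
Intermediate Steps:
$R = -11$ ($R = -2 + \frac{6 \left(-3\right) 1}{2} = -2 + \frac{\left(-18\right) 1}{2} = -2 + \frac{1}{2} \left(-18\right) = -2 - 9 = -11$)
$w{\left(c,B \right)} = -11$
$\left(10891 - 17191\right) + w{\left(109,8 \right)} = \left(10891 - 17191\right) - 11 = -6300 - 11 = -6311$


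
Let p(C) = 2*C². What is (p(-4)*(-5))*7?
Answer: -1120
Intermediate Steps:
(p(-4)*(-5))*7 = ((2*(-4)²)*(-5))*7 = ((2*16)*(-5))*7 = (32*(-5))*7 = -160*7 = -1120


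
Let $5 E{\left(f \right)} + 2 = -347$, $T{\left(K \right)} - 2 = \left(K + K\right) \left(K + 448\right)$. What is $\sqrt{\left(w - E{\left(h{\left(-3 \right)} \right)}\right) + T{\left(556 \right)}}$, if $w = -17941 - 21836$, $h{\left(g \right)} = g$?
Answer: $\frac{\sqrt{26918570}}{5} \approx 1037.7$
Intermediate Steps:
$w = -39777$ ($w = -17941 - 21836 = -39777$)
$T{\left(K \right)} = 2 + 2 K \left(448 + K\right)$ ($T{\left(K \right)} = 2 + \left(K + K\right) \left(K + 448\right) = 2 + 2 K \left(448 + K\right)$)
$E{\left(f \right)} = - \frac{349}{5}$ ($E{\left(f \right)} = - \frac{2}{5} + \frac{1}{5} \left(-347\right) = - \frac{2}{5} - \frac{347}{5} = - \frac{349}{5}$)
$\sqrt{\left(w - E{\left(h{\left(-3 \right)} \right)}\right) + T{\left(556 \right)}} = \sqrt{\left(-39777 - - \frac{349}{5}\right) + \left(2 + 2 \cdot 556^{2} + 896 \cdot 556\right)} = \sqrt{\left(-39777 + \frac{349}{5}\right) + \left(2 + 2 \cdot 309136 + 498176\right)} = \sqrt{- \frac{198536}{5} + \left(2 + 618272 + 498176\right)} = \sqrt{- \frac{198536}{5} + 1116450} = \sqrt{\frac{5383714}{5}} = \frac{\sqrt{26918570}}{5}$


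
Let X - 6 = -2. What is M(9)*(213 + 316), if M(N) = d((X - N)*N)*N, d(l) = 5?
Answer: 23805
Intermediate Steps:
X = 4 (X = 6 - 2 = 4)
M(N) = 5*N
M(9)*(213 + 316) = (5*9)*(213 + 316) = 45*529 = 23805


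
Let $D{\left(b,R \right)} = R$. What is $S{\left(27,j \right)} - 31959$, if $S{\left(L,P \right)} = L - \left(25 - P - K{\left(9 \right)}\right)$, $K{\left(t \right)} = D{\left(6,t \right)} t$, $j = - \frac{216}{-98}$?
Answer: $- \frac{1561816}{49} \approx -31874.0$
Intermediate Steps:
$j = \frac{108}{49}$ ($j = \left(-216\right) \left(- \frac{1}{98}\right) = \frac{108}{49} \approx 2.2041$)
$K{\left(t \right)} = t^{2}$ ($K{\left(t \right)} = t t = t^{2}$)
$S{\left(L,P \right)} = 56 + L + P$ ($S{\left(L,P \right)} = L + \left(\left(9^{2} + P\right) - 25\right) = L + \left(\left(81 + P\right) - 25\right) = L + \left(56 + P\right) = 56 + L + P$)
$S{\left(27,j \right)} - 31959 = \left(56 + 27 + \frac{108}{49}\right) - 31959 = \frac{4175}{49} - 31959 = - \frac{1561816}{49}$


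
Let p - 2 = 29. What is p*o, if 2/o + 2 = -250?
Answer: -31/126 ≈ -0.24603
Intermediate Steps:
o = -1/126 (o = 2/(-2 - 250) = 2/(-252) = 2*(-1/252) = -1/126 ≈ -0.0079365)
p = 31 (p = 2 + 29 = 31)
p*o = 31*(-1/126) = -31/126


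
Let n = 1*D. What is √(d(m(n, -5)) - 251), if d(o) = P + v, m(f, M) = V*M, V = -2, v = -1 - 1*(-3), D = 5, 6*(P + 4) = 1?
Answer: I*√9102/6 ≈ 15.901*I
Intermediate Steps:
P = -23/6 (P = -4 + (⅙)*1 = -4 + ⅙ = -23/6 ≈ -3.8333)
v = 2 (v = -1 + 3 = 2)
n = 5 (n = 1*5 = 5)
m(f, M) = -2*M
d(o) = -11/6 (d(o) = -23/6 + 2 = -11/6)
√(d(m(n, -5)) - 251) = √(-11/6 - 251) = √(-1517/6) = I*√9102/6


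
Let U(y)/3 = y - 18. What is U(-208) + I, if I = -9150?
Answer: -9828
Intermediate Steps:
U(y) = -54 + 3*y (U(y) = 3*(y - 18) = 3*(-18 + y) = -54 + 3*y)
U(-208) + I = (-54 + 3*(-208)) - 9150 = (-54 - 624) - 9150 = -678 - 9150 = -9828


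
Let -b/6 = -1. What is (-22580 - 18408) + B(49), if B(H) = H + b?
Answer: -40933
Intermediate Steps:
b = 6 (b = -6*(-1) = 6)
B(H) = 6 + H (B(H) = H + 6 = 6 + H)
(-22580 - 18408) + B(49) = (-22580 - 18408) + (6 + 49) = -40988 + 55 = -40933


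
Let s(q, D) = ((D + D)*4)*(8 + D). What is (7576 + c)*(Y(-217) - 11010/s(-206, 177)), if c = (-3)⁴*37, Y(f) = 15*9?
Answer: 12459783569/8732 ≈ 1.4269e+6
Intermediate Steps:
Y(f) = 135
s(q, D) = 8*D*(8 + D) (s(q, D) = ((2*D)*4)*(8 + D) = (8*D)*(8 + D) = 8*D*(8 + D))
c = 2997 (c = 81*37 = 2997)
(7576 + c)*(Y(-217) - 11010/s(-206, 177)) = (7576 + 2997)*(135 - 11010*1/(1416*(8 + 177))) = 10573*(135 - 11010/(8*177*185)) = 10573*(135 - 11010/261960) = 10573*(135 - 11010*1/261960) = 10573*(135 - 367/8732) = 10573*(1178453/8732) = 12459783569/8732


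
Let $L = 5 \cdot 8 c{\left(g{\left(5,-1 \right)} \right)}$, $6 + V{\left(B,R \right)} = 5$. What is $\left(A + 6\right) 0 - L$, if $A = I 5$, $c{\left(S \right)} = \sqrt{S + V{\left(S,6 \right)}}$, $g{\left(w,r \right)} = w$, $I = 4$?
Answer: $-80$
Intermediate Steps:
$V{\left(B,R \right)} = -1$ ($V{\left(B,R \right)} = -6 + 5 = -1$)
$c{\left(S \right)} = \sqrt{-1 + S}$ ($c{\left(S \right)} = \sqrt{S - 1} = \sqrt{-1 + S}$)
$A = 20$ ($A = 4 \cdot 5 = 20$)
$L = 80$ ($L = 5 \cdot 8 \sqrt{-1 + 5} = 40 \sqrt{4} = 40 \cdot 2 = 80$)
$\left(A + 6\right) 0 - L = \left(20 + 6\right) 0 - 80 = 26 \cdot 0 - 80 = 0 - 80 = -80$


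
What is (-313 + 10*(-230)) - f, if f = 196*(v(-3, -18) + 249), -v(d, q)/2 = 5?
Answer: -49457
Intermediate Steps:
v(d, q) = -10 (v(d, q) = -2*5 = -10)
f = 46844 (f = 196*(-10 + 249) = 196*239 = 46844)
(-313 + 10*(-230)) - f = (-313 + 10*(-230)) - 1*46844 = (-313 - 2300) - 46844 = -2613 - 46844 = -49457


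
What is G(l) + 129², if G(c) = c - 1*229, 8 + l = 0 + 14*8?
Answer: 16516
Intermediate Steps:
l = 104 (l = -8 + (0 + 14*8) = -8 + (0 + 112) = -8 + 112 = 104)
G(c) = -229 + c (G(c) = c - 229 = -229 + c)
G(l) + 129² = (-229 + 104) + 129² = -125 + 16641 = 16516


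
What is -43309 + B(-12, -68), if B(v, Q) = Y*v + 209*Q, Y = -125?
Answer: -56021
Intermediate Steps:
B(v, Q) = -125*v + 209*Q
-43309 + B(-12, -68) = -43309 + (-125*(-12) + 209*(-68)) = -43309 + (1500 - 14212) = -43309 - 12712 = -56021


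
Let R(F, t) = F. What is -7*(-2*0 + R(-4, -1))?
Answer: 28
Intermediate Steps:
-7*(-2*0 + R(-4, -1)) = -7*(-2*0 - 4) = -7*(0 - 4) = -7*(-4) = 28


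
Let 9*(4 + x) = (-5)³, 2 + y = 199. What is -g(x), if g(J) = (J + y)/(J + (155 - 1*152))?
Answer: 806/67 ≈ 12.030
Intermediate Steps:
y = 197 (y = -2 + 199 = 197)
x = -161/9 (x = -4 + (⅑)*(-5)³ = -4 + (⅑)*(-125) = -4 - 125/9 = -161/9 ≈ -17.889)
g(J) = (197 + J)/(3 + J) (g(J) = (J + 197)/(J + (155 - 1*152)) = (197 + J)/(J + (155 - 152)) = (197 + J)/(J + 3) = (197 + J)/(3 + J))
-g(x) = -(197 - 161/9)/(3 - 161/9) = -1612/((-134/9)*9) = -(-9)*1612/(134*9) = -1*(-806/67) = 806/67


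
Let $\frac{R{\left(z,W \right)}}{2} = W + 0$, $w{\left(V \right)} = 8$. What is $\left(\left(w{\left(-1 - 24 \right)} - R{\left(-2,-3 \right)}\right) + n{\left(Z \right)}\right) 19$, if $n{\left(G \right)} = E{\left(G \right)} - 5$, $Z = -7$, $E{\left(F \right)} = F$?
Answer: $38$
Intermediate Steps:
$n{\left(G \right)} = -5 + G$ ($n{\left(G \right)} = G - 5 = -5 + G$)
$R{\left(z,W \right)} = 2 W$ ($R{\left(z,W \right)} = 2 \left(W + 0\right) = 2 W$)
$\left(\left(w{\left(-1 - 24 \right)} - R{\left(-2,-3 \right)}\right) + n{\left(Z \right)}\right) 19 = \left(\left(8 - 2 \left(-3\right)\right) - 12\right) 19 = \left(\left(8 - -6\right) - 12\right) 19 = \left(\left(8 + 6\right) - 12\right) 19 = \left(14 - 12\right) 19 = 2 \cdot 19 = 38$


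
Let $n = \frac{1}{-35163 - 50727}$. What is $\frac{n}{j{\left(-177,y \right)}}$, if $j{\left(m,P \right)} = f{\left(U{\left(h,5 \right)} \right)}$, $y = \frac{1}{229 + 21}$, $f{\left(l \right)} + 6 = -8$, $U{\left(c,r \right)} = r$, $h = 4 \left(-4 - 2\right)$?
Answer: $\frac{1}{1202460} \approx 8.3163 \cdot 10^{-7}$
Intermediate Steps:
$h = -24$ ($h = 4 \left(-6\right) = -24$)
$f{\left(l \right)} = -14$ ($f{\left(l \right)} = -6 - 8 = -14$)
$y = \frac{1}{250} \approx 0.004$
$j{\left(m,P \right)} = -14$
$n = - \frac{1}{85890}$ ($n = \frac{1}{-85890} = - \frac{1}{85890} \approx -1.1643 \cdot 10^{-5}$)
$\frac{n}{j{\left(-177,y \right)}} = - \frac{1}{85890 \left(-14\right)} = \left(- \frac{1}{85890}\right) \left(- \frac{1}{14}\right) = \frac{1}{1202460}$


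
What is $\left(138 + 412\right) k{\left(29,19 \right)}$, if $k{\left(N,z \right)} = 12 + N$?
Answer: $22550$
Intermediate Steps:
$\left(138 + 412\right) k{\left(29,19 \right)} = \left(138 + 412\right) \left(12 + 29\right) = 550 \cdot 41 = 22550$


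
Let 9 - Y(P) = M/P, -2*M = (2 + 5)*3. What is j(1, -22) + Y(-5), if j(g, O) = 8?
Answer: 149/10 ≈ 14.900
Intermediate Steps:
M = -21/2 (M = -(2 + 5)*3/2 = -7*3/2 = -1/2*21 = -21/2 ≈ -10.500)
Y(P) = 9 + 21/(2*P) (Y(P) = 9 - (-21)/(2*P) = 9 + 21/(2*P))
j(1, -22) + Y(-5) = 8 + (9 + (21/2)/(-5)) = 8 + (9 + (21/2)*(-1/5)) = 8 + (9 - 21/10) = 8 + 69/10 = 149/10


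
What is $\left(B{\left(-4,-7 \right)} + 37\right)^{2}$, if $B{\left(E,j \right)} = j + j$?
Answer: $529$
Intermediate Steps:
$B{\left(E,j \right)} = 2 j$
$\left(B{\left(-4,-7 \right)} + 37\right)^{2} = \left(2 \left(-7\right) + 37\right)^{2} = \left(-14 + 37\right)^{2} = 23^{2} = 529$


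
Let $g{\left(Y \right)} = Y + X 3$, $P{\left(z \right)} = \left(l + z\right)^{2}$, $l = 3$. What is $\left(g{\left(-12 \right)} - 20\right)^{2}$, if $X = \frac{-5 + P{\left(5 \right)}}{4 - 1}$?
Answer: $729$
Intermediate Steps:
$P{\left(z \right)} = \left(3 + z\right)^{2}$
$X = \frac{59}{3}$ ($X = \frac{-5 + \left(3 + 5\right)^{2}}{4 - 1} = \frac{-5 + 8^{2}}{3} = \left(-5 + 64\right) \frac{1}{3} = 59 \cdot \frac{1}{3} = \frac{59}{3} \approx 19.667$)
$g{\left(Y \right)} = 59 + Y$ ($g{\left(Y \right)} = Y + \frac{59}{3} \cdot 3 = Y + 59 = 59 + Y$)
$\left(g{\left(-12 \right)} - 20\right)^{2} = \left(\left(59 - 12\right) - 20\right)^{2} = \left(47 - 20\right)^{2} = 27^{2} = 729$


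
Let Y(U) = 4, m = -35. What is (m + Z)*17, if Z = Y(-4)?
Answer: -527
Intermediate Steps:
Z = 4
(m + Z)*17 = (-35 + 4)*17 = -31*17 = -527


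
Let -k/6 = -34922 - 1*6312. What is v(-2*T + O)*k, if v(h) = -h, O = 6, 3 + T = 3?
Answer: -1484424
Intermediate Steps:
T = 0 (T = -3 + 3 = 0)
k = 247404 (k = -6*(-34922 - 1*6312) = -6*(-34922 - 6312) = -6*(-41234) = 247404)
v(-2*T + O)*k = -(-2*0 + 6)*247404 = -(0 + 6)*247404 = -1*6*247404 = -6*247404 = -1484424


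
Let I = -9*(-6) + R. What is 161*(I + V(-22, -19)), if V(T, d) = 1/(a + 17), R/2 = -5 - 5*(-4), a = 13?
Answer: 405881/30 ≈ 13529.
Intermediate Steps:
R = 30 (R = 2*(-5 - 5*(-4)) = 2*(-5 + 20) = 2*15 = 30)
I = 84 (I = -9*(-6) + 30 = 54 + 30 = 84)
V(T, d) = 1/30 (V(T, d) = 1/(13 + 17) = 1/30)
161*(I + V(-22, -19)) = 161*(84 + 1/30) = 161*(2521/30) = 405881/30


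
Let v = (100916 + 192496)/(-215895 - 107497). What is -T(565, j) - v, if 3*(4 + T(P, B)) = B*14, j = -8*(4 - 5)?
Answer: -7864741/242544 ≈ -32.426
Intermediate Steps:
j = 8 (j = -8*(-1) = 8)
T(P, B) = -4 + 14*B/3 (T(P, B) = -4 + (B*14)/3 = -4 + (14*B)/3 = -4 + 14*B/3)
v = -73353/80848 (v = 293412/(-323392) = 293412*(-1/323392) = -73353/80848 ≈ -0.90730)
-T(565, j) - v = -(-4 + (14/3)*8) - 1*(-73353/80848) = -(-4 + 112/3) + 73353/80848 = -1*100/3 + 73353/80848 = -100/3 + 73353/80848 = -7864741/242544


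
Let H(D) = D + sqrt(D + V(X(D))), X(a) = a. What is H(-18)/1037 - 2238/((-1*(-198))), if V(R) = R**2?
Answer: -387395/34221 + 3*sqrt(34)/1037 ≈ -11.304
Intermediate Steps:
H(D) = D + sqrt(D + D**2)
H(-18)/1037 - 2238/((-1*(-198))) = (-18 + sqrt(-18*(1 - 18)))/1037 - 2238/((-1*(-198))) = (-18 + sqrt(-18*(-17)))*(1/1037) - 2238/198 = (-18 + sqrt(306))*(1/1037) - 2238*1/198 = (-18 + 3*sqrt(34))*(1/1037) - 373/33 = (-18/1037 + 3*sqrt(34)/1037) - 373/33 = -387395/34221 + 3*sqrt(34)/1037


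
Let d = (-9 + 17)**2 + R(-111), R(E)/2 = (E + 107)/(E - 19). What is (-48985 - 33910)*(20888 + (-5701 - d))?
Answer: -16297007789/13 ≈ -1.2536e+9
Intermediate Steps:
R(E) = 2*(107 + E)/(-19 + E) (R(E) = 2*((E + 107)/(E - 19)) = 2*((107 + E)/(-19 + E)) = 2*(107 + E)/(-19 + E))
d = 4164/65 (d = (-9 + 17)**2 + 2*(107 - 111)/(-19 - 111) = 8**2 + 2*(-4)/(-130) = 64 + 2*(-1/130)*(-4) = 64 + 4/65 = 4164/65 ≈ 64.062)
(-48985 - 33910)*(20888 + (-5701 - d)) = (-48985 - 33910)*(20888 + (-5701 - 1*4164/65)) = -82895*(20888 + (-5701 - 4164/65)) = -82895*(20888 - 374729/65) = -82895*982991/65 = -16297007789/13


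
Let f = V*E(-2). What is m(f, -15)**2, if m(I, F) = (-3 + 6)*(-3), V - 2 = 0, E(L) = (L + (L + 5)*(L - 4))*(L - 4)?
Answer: 81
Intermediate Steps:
E(L) = (-4 + L)*(L + (-4 + L)*(5 + L)) (E(L) = (L + (5 + L)*(-4 + L))*(-4 + L) = (L + (-4 + L)*(5 + L))*(-4 + L) = (-4 + L)*(L + (-4 + L)*(5 + L)))
V = 2 (V = 2 + 0 = 2)
f = 240 (f = 2*(80 + (-2)**3 - 28*(-2) - 2*(-2)**2) = 2*(80 - 8 + 56 - 2*4) = 2*(80 - 8 + 56 - 8) = 2*120 = 240)
m(I, F) = -9 (m(I, F) = 3*(-3) = -9)
m(f, -15)**2 = (-9)**2 = 81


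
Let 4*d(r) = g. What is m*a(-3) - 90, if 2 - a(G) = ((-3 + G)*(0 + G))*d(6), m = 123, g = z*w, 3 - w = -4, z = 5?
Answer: -38433/2 ≈ -19217.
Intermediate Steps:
w = 7 (w = 3 - 1*(-4) = 3 + 4 = 7)
g = 35 (g = 5*7 = 35)
d(r) = 35/4 (d(r) = (¼)*35 = 35/4)
a(G) = 2 - 35*G*(-3 + G)/4 (a(G) = 2 - (-3 + G)*(0 + G)*35/4 = 2 - (-3 + G)*G*35/4 = 2 - G*(-3 + G)*35/4 = 2 - 35*G*(-3 + G)/4)
m*a(-3) - 90 = 123*(2 - 35/4*(-3)² + (105/4)*(-3)) - 90 = 123*(2 - 35/4*9 - 315/4) - 90 = 123*(2 - 315/4 - 315/4) - 90 = 123*(-311/2) - 90 = -38253/2 - 90 = -38433/2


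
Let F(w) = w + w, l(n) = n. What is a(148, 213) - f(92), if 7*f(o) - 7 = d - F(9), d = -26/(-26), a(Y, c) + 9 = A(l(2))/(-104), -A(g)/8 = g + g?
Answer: -661/91 ≈ -7.2637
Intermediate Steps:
A(g) = -16*g (A(g) = -8*(g + g) = -16*g)
F(w) = 2*w
a(Y, c) = -113/13 (a(Y, c) = -9 - 16*2/(-104) = -9 - 32*(-1/104) = -9 + 4/13 = -113/13)
d = 1 (d = -26*(-1/26) = 1)
f(o) = -10/7 (f(o) = 1 + (1 - 2*9)/7 = 1 + (1 - 1*18)/7 = 1 + (1 - 18)/7 = 1 + (1/7)*(-17) = 1 - 17/7 = -10/7)
a(148, 213) - f(92) = -113/13 - 1*(-10/7) = -113/13 + 10/7 = -661/91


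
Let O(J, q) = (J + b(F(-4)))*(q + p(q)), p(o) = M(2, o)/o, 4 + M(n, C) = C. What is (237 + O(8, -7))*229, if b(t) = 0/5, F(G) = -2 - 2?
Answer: 310295/7 ≈ 44328.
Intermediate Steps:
M(n, C) = -4 + C
F(G) = -4
b(t) = 0 (b(t) = 0*(⅕) = 0)
p(o) = (-4 + o)/o
O(J, q) = J*(q + (-4 + q)/q) (O(J, q) = (J + 0)*(q + (-4 + q)/q) = J*(q + (-4 + q)/q))
(237 + O(8, -7))*229 = (237 + 8*(-4 - 7 + (-7)²)/(-7))*229 = (237 + 8*(-⅐)*(-4 - 7 + 49))*229 = (237 + 8*(-⅐)*38)*229 = (237 - 304/7)*229 = (1355/7)*229 = 310295/7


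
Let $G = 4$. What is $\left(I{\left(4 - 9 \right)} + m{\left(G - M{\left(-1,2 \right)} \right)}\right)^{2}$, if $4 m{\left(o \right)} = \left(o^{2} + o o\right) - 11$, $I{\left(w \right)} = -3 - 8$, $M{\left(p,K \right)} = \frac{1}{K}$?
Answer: $\frac{3721}{64} \approx 58.141$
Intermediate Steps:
$I{\left(w \right)} = -11$
$m{\left(o \right)} = - \frac{11}{4} + \frac{o^{2}}{2}$ ($m{\left(o \right)} = \frac{\left(o^{2} + o o\right) - 11}{4} = \frac{\left(o^{2} + o^{2}\right) - 11}{4} = \frac{2 o^{2} - 11}{4} = \frac{-11 + 2 o^{2}}{4} = - \frac{11}{4} + \frac{o^{2}}{2}$)
$\left(I{\left(4 - 9 \right)} + m{\left(G - M{\left(-1,2 \right)} \right)}\right)^{2} = \left(-11 - \left(\frac{11}{4} - \frac{\left(4 - \frac{1}{2}\right)^{2}}{2}\right)\right)^{2} = \left(-11 - \left(\frac{11}{4} - \frac{\left(\frac{7}{2}\right)^{2}}{2}\right)\right)^{2} = \left(-11 + \left(- \frac{11}{4} + \frac{1}{2} \cdot \frac{49}{4}\right)\right)^{2} = \left(-11 + \left(- \frac{11}{4} + \frac{49}{8}\right)\right)^{2} = \left(-11 + \frac{27}{8}\right)^{2} = \left(- \frac{61}{8}\right)^{2} = \frac{3721}{64}$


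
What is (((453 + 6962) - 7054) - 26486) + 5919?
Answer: -20206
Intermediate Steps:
(((453 + 6962) - 7054) - 26486) + 5919 = ((7415 - 7054) - 26486) + 5919 = (361 - 26486) + 5919 = -26125 + 5919 = -20206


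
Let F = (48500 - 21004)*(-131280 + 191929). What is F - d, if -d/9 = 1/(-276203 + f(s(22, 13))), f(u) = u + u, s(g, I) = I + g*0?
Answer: 153518039857333/92059 ≈ 1.6676e+9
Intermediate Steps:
s(g, I) = I (s(g, I) = I + 0 = I)
f(u) = 2*u
d = 3/92059 (d = -9/(-276203 + 2*13) = -9/(-276203 + 26) = -9/(-276177) = -9*(-1/276177) = 3/92059 ≈ 3.2588e-5)
F = 1667604904 (F = 27496*60649 = 1667604904)
F - d = 1667604904 - 1*3/92059 = 1667604904 - 3/92059 = 153518039857333/92059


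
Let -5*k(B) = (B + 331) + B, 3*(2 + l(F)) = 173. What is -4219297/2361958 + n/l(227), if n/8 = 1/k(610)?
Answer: -364384362003/203929091762 ≈ -1.7868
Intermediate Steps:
l(F) = 167/3 (l(F) = -2 + (1/3)*173 = -2 + 173/3 = 167/3)
k(B) = -331/5 - 2*B/5 (k(B) = -((B + 331) + B)/5 = -((331 + B) + B)/5 = -(331 + 2*B)/5 = -331/5 - 2*B/5)
n = -40/1551 (n = 8/(-331/5 - 2/5*610) = 8/(-331/5 - 244) = 8/(-1551/5) = 8*(-5/1551) = -40/1551 ≈ -0.025790)
-4219297/2361958 + n/l(227) = -4219297/2361958 - 40/(1551*167/3) = -4219297*1/2361958 - 40/1551*3/167 = -4219297/2361958 - 40/86339 = -364384362003/203929091762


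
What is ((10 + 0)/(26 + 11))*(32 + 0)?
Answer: 320/37 ≈ 8.6487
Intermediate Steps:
((10 + 0)/(26 + 11))*(32 + 0) = (10/37)*32 = 320/37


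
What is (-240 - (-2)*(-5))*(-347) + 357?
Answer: 87107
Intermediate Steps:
(-240 - (-2)*(-5))*(-347) + 357 = (-240 - 1*10)*(-347) + 357 = (-240 - 10)*(-347) + 357 = -250*(-347) + 357 = 86750 + 357 = 87107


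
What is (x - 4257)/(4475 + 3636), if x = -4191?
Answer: -8448/8111 ≈ -1.0415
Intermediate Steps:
(x - 4257)/(4475 + 3636) = (-4191 - 4257)/(4475 + 3636) = -8448/8111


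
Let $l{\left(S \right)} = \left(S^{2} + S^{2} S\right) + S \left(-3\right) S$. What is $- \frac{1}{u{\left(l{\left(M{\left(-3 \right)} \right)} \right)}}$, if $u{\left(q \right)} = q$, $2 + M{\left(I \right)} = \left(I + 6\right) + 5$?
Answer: $- \frac{1}{144} \approx -0.0069444$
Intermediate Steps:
$M{\left(I \right)} = 9 + I$ ($M{\left(I \right)} = -2 + \left(\left(I + 6\right) + 5\right) = -2 + \left(\left(6 + I\right) + 5\right) = -2 + \left(11 + I\right) = 9 + I$)
$l{\left(S \right)} = S^{3} - 2 S^{2}$ ($l{\left(S \right)} = \left(S^{2} + S^{3}\right) + - 3 S S = \left(S^{2} + S^{3}\right) - 3 S^{2} = S^{3} - 2 S^{2}$)
$- \frac{1}{u{\left(l{\left(M{\left(-3 \right)} \right)} \right)}} = - \frac{1}{\left(9 - 3\right)^{2} \left(-2 + \left(9 - 3\right)\right)} = - \frac{1}{6^{2} \left(-2 + 6\right)} = - \frac{1}{36 \cdot 4} = - \frac{1}{144}$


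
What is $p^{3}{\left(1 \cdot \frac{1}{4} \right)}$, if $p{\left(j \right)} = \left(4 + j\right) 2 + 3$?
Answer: $\frac{12167}{8} \approx 1520.9$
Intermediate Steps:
$p{\left(j \right)} = 11 + 2 j$ ($p{\left(j \right)} = \left(8 + 2 j\right) + 3 = 11 + 2 j$)
$p^{3}{\left(1 \cdot \frac{1}{4} \right)} = \left(11 + 2 \cdot 1 \cdot \frac{1}{4}\right)^{3} = \left(11 + 2 \cdot \frac{1}{4}\right)^{3} = \left(11 + \frac{1}{2}\right)^{3} = \left(\frac{23}{2}\right)^{3} = \frac{12167}{8}$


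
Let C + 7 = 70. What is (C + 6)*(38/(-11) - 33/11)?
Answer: -4899/11 ≈ -445.36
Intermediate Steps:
C = 63 (C = -7 + 70 = 63)
(C + 6)*(38/(-11) - 33/11) = (63 + 6)*(38/(-11) - 33/11) = 69*(38*(-1/11) - 33*1/11) = 69*(-38/11 - 3) = 69*(-71/11) = -4899/11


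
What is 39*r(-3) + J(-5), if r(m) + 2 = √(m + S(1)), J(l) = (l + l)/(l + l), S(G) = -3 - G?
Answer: -77 + 39*I*√7 ≈ -77.0 + 103.18*I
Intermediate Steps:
J(l) = 1 (J(l) = (2*l)/((2*l)) = (2*l)*(1/(2*l)) = 1)
r(m) = -2 + √(-4 + m) (r(m) = -2 + √(m + (-3 - 1*1)) = -2 + √(m + (-3 - 1)) = -2 + √(m - 4) = -2 + √(-4 + m))
39*r(-3) + J(-5) = 39*(-2 + √(-4 - 3)) + 1 = 39*(-2 + √(-7)) + 1 = 39*(-2 + I*√7) + 1 = (-78 + 39*I*√7) + 1 = -77 + 39*I*√7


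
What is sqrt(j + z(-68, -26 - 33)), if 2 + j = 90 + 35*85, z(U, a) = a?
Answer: 2*sqrt(751) ≈ 54.809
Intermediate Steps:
j = 3063 (j = -2 + (90 + 35*85) = -2 + (90 + 2975) = -2 + 3065 = 3063)
sqrt(j + z(-68, -26 - 33)) = sqrt(3063 + (-26 - 33)) = sqrt(3063 - 59) = sqrt(3004) = 2*sqrt(751)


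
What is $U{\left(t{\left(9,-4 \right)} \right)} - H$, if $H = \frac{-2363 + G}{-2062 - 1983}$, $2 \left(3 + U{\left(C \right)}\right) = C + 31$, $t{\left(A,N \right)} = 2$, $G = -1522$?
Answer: $\frac{20289}{1618} \approx 12.54$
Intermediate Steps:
$U{\left(C \right)} = \frac{25}{2} + \frac{C}{2}$ ($U{\left(C \right)} = -3 + \frac{C + 31}{2} = -3 + \frac{31 + C}{2} = -3 + \left(\frac{31}{2} + \frac{C}{2}\right) = \frac{25}{2} + \frac{C}{2}$)
$H = \frac{777}{809}$ ($H = \frac{-2363 - 1522}{-2062 - 1983} = - \frac{3885}{-4045} = \left(-3885\right) \left(- \frac{1}{4045}\right) = \frac{777}{809} \approx 0.96045$)
$U{\left(t{\left(9,-4 \right)} \right)} - H = \left(\frac{25}{2} + \frac{1}{2} \cdot 2\right) - \frac{777}{809} = \left(\frac{25}{2} + 1\right) - \frac{777}{809} = \frac{27}{2} - \frac{777}{809} = \frac{20289}{1618}$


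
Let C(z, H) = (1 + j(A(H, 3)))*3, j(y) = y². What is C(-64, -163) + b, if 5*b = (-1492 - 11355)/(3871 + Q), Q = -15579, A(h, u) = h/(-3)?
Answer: 1555914661/175620 ≈ 8859.5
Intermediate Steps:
A(h, u) = -h/3 (A(h, u) = h*(-⅓) = -h/3)
b = 12847/58540 (b = ((-1492 - 11355)/(3871 - 15579))/5 = (-12847/(-11708))/5 = (-12847*(-1/11708))/5 = (⅕)*(12847/11708) = 12847/58540 ≈ 0.21946)
C(z, H) = 3 + H²/3 (C(z, H) = (1 + (-H/3)²)*3 = (1 + H²/9)*3 = 3 + H²/3)
C(-64, -163) + b = (3 + (⅓)*(-163)²) + 12847/58540 = (3 + (⅓)*26569) + 12847/58540 = (3 + 26569/3) + 12847/58540 = 26578/3 + 12847/58540 = 1555914661/175620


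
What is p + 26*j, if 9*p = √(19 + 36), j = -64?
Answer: -1664 + √55/9 ≈ -1663.2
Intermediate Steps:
p = √55/9 (p = √(19 + 36)/9 = √55/9 ≈ 0.82402)
p + 26*j = √55/9 + 26*(-64) = √55/9 - 1664 = -1664 + √55/9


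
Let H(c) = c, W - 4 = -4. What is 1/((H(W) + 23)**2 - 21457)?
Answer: -1/20928 ≈ -4.7783e-5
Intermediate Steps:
W = 0 (W = 4 - 4 = 0)
1/((H(W) + 23)**2 - 21457) = 1/((0 + 23)**2 - 21457) = 1/(23**2 - 21457) = 1/(529 - 21457) = 1/(-20928) = -1/20928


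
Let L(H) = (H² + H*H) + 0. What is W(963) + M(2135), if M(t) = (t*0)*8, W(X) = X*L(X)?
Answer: 1786112694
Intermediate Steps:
L(H) = 2*H² (L(H) = (H² + H²) + 0 = 2*H² + 0 = 2*H²)
W(X) = 2*X³ (W(X) = X*(2*X²) = 2*X³)
M(t) = 0 (M(t) = 0*8 = 0)
W(963) + M(2135) = 2*963³ + 0 = 2*893056347 + 0 = 1786112694 + 0 = 1786112694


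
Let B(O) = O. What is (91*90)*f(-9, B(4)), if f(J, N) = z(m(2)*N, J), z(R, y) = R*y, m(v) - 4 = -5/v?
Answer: -442260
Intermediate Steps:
m(v) = 4 - 5/v
f(J, N) = 3*J*N/2 (f(J, N) = ((4 - 5/2)*N)*J = (3*N/2)*J = 3*J*N/2)
(91*90)*f(-9, B(4)) = (91*90)*((3/2)*(-9)*4) = 8190*(-54) = -442260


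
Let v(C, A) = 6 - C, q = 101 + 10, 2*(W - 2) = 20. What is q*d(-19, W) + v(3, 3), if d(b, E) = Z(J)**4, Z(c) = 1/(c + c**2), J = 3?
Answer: 20773/6912 ≈ 3.0054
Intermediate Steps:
W = 12 (W = 2 + (1/2)*20 = 2 + 10 = 12)
q = 111
d(b, E) = 1/20736 (d(b, E) = (1/(3*(1 + 3)))**4 = ((1/3)/4)**4 = ((1/3)*(1/4))**4 = (1/12)**4 = 1/20736)
q*d(-19, W) + v(3, 3) = 111*(1/20736) + (6 - 1*3) = 37/6912 + (6 - 3) = 37/6912 + 3 = 20773/6912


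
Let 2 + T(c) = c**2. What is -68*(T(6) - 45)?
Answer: 748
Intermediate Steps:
T(c) = -2 + c**2
-68*(T(6) - 45) = -68*((-2 + 6**2) - 45) = -68*((-2 + 36) - 45) = -68*(34 - 45) = -68*(-11) = 748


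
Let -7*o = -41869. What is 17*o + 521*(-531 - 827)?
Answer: -4240853/7 ≈ -6.0584e+5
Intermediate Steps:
o = 41869/7 (o = -⅐*(-41869) = 41869/7 ≈ 5981.3)
17*o + 521*(-531 - 827) = 17*(41869/7) + 521*(-531 - 827) = 711773/7 + 521*(-1358) = 711773/7 - 707518 = -4240853/7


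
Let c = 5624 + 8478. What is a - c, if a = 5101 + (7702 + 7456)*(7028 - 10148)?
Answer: -47301961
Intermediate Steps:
c = 14102
a = -47287859 (a = 5101 + 15158*(-3120) = 5101 - 47292960 = -47287859)
a - c = -47287859 - 1*14102 = -47287859 - 14102 = -47301961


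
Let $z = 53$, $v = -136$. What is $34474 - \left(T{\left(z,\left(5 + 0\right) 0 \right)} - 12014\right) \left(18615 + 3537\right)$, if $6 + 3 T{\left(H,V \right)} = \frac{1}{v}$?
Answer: $\frac{4525620325}{17} \approx 2.6621 \cdot 10^{8}$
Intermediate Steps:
$T{\left(H,V \right)} = - \frac{817}{408}$ ($T{\left(H,V \right)} = -2 + \frac{1}{3 \left(-136\right)} = -2 + \frac{1}{3} \left(- \frac{1}{136}\right) = -2 - \frac{1}{408} = - \frac{817}{408}$)
$34474 - \left(T{\left(z,\left(5 + 0\right) 0 \right)} - 12014\right) \left(18615 + 3537\right) = 34474 - \left(- \frac{817}{408} - 12014\right) \left(18615 + 3537\right) = 34474 - \left(- \frac{4902529}{408}\right) 22152 = 34474 - - \frac{4525034267}{17} = 34474 + \frac{4525034267}{17} = \frac{4525620325}{17}$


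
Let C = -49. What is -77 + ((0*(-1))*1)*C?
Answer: -77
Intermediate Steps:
-77 + ((0*(-1))*1)*C = -77 + ((0*(-1))*1)*(-49) = -77 + (0*1)*(-49) = -77 + 0*(-49) = -77 + 0 = -77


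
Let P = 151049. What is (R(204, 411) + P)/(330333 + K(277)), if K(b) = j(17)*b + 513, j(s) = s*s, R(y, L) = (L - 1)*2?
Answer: 151869/410899 ≈ 0.36960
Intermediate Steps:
R(y, L) = -2 + 2*L (R(y, L) = (-1 + L)*2 = -2 + 2*L)
j(s) = s²
K(b) = 513 + 289*b (K(b) = 17²*b + 513 = 289*b + 513 = 513 + 289*b)
(R(204, 411) + P)/(330333 + K(277)) = ((-2 + 2*411) + 151049)/(330333 + (513 + 289*277)) = ((-2 + 822) + 151049)/(330333 + (513 + 80053)) = (820 + 151049)/(330333 + 80566) = 151869/410899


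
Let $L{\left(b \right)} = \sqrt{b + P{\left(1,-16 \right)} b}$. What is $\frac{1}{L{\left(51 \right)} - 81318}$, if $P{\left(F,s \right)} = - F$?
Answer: $- \frac{1}{81318} \approx -1.2297 \cdot 10^{-5}$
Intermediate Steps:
$L{\left(b \right)} = 0$ ($L{\left(b \right)} = \sqrt{b + \left(-1\right) 1 b} = \sqrt{b - b} = \sqrt{0} = 0$)
$\frac{1}{L{\left(51 \right)} - 81318} = \frac{1}{0 - 81318} = \frac{1}{-81318} = - \frac{1}{81318}$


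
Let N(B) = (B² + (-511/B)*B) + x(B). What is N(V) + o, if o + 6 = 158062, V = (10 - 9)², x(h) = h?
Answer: 157547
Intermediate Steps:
V = 1 (V = 1² = 1)
o = 158056 (o = -6 + 158062 = 158056)
N(B) = -511 + B + B² (N(B) = (B² + (-511/B)*B) + B = (B² - 511) + B = (-511 + B²) + B = -511 + B + B²)
N(V) + o = (-511 + 1 + 1²) + 158056 = (-511 + 1 + 1) + 158056 = -509 + 158056 = 157547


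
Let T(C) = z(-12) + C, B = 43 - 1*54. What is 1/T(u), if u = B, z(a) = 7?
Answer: -¼ ≈ -0.25000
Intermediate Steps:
B = -11 (B = 43 - 54 = -11)
u = -11
T(C) = 7 + C
1/T(u) = 1/(7 - 11) = 1/(-4) = -¼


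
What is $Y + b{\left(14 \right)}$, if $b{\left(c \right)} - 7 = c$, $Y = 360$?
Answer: $381$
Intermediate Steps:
$b{\left(c \right)} = 7 + c$
$Y + b{\left(14 \right)} = 360 + \left(7 + 14\right) = 360 + 21 = 381$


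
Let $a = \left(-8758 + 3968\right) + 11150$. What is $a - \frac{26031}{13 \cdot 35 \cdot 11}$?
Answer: $\frac{31805769}{5005} \approx 6354.8$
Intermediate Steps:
$a = 6360$ ($a = -4790 + 11150 = 6360$)
$a - \frac{26031}{13 \cdot 35 \cdot 11} = 6360 - \frac{26031}{13 \cdot 35 \cdot 11} = 6360 - \frac{26031}{455 \cdot 11} = 6360 - \frac{26031}{5005} = \frac{31805769}{5005}$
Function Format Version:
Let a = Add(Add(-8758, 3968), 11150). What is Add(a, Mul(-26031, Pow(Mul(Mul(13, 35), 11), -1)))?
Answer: Rational(31805769, 5005) ≈ 6354.8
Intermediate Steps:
a = 6360 (a = Add(-4790, 11150) = 6360)
Add(a, Mul(-26031, Pow(Mul(Mul(13, 35), 11), -1))) = Add(6360, Mul(-26031, Pow(Mul(Mul(13, 35), 11), -1))) = Add(6360, Mul(-26031, Pow(Mul(455, 11), -1))) = Add(6360, Mul(-26031, Pow(5005, -1))) = Add(6360, Mul(-26031, Rational(1, 5005))) = Add(6360, Rational(-26031, 5005)) = Rational(31805769, 5005)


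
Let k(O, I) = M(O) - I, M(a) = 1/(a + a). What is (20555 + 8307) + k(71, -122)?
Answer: 4115729/142 ≈ 28984.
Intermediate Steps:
M(a) = 1/(2*a)
k(O, I) = 1/(2*O) - I
(20555 + 8307) + k(71, -122) = (20555 + 8307) + ((½)/71 - 1*(-122)) = 28862 + ((½)*(1/71) + 122) = 28862 + (1/142 + 122) = 28862 + 17325/142 = 4115729/142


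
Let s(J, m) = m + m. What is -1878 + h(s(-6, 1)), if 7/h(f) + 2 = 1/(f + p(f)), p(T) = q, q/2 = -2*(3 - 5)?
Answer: -35752/19 ≈ -1881.7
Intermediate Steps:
s(J, m) = 2*m
q = 8 (q = 2*(-2*(3 - 5)) = 2*(-2*(-2)) = 2*4 = 8)
p(T) = 8
h(f) = 7/(-2 + 1/(8 + f)) (h(f) = 7/(-2 + 1/(f + 8)) = 7/(-2 + 1/(8 + f)))
-1878 + h(s(-6, 1)) = -1878 + 7*(-8 - 2)/(15 + 2*(2*1)) = -1878 + 7*(-8 - 1*2)/(15 + 2*2) = -1878 + 7*(-8 - 2)/(15 + 4) = -1878 + 7*(-10)/19 = -1878 + 7*(1/19)*(-10) = -1878 - 70/19 = -35752/19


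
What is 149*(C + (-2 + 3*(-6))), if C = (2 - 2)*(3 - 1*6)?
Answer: -2980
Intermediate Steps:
C = 0 (C = 0*(3 - 6) = 0*(-3) = 0)
149*(C + (-2 + 3*(-6))) = 149*(0 + (-2 + 3*(-6))) = 149*(0 + (-2 - 18)) = 149*(0 - 20) = 149*(-20) = -2980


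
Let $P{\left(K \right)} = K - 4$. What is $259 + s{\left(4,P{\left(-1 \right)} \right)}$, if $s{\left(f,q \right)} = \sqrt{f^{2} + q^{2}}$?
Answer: $259 + \sqrt{41} \approx 265.4$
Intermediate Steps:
$P{\left(K \right)} = -4 + K$
$259 + s{\left(4,P{\left(-1 \right)} \right)} = 259 + \sqrt{4^{2} + \left(-4 - 1\right)^{2}} = 259 + \sqrt{16 + \left(-5\right)^{2}} = 259 + \sqrt{16 + 25} = 259 + \sqrt{41}$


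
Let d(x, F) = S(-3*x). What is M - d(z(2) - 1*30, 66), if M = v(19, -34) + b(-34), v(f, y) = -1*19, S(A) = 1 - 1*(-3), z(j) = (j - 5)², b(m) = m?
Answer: -57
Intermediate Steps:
z(j) = (-5 + j)²
S(A) = 4 (S(A) = 1 + 3 = 4)
v(f, y) = -19
d(x, F) = 4
M = -53 (M = -19 - 34 = -53)
M - d(z(2) - 1*30, 66) = -53 - 1*4 = -53 - 4 = -57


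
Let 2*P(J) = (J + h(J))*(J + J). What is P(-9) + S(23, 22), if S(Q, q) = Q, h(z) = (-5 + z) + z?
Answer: 311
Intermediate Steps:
h(z) = -5 + 2*z
P(J) = J*(-5 + 3*J) (P(J) = ((J + (-5 + 2*J))*(J + J))/2 = ((-5 + 3*J)*(2*J))/2 = (2*J*(-5 + 3*J))/2 = J*(-5 + 3*J))
P(-9) + S(23, 22) = -9*(-5 + 3*(-9)) + 23 = -9*(-5 - 27) + 23 = -9*(-32) + 23 = 288 + 23 = 311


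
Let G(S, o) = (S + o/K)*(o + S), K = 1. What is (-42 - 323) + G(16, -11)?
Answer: -340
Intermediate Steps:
G(S, o) = (S + o)**2 (G(S, o) = (S + o/1)*(o + S) = (S + o*1)*(S + o) = (S + o)*(S + o) = (S + o)**2)
(-42 - 323) + G(16, -11) = (-42 - 323) + ((-11)**2 + 16*(-11) + 16*(16 - 11)) = -365 + (121 - 176 + 16*5) = -365 + (121 - 176 + 80) = -365 + 25 = -340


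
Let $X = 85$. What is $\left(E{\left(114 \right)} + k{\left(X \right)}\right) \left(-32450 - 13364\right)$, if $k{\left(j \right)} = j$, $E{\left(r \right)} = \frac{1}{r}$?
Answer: $- \frac{221991737}{57} \approx -3.8946 \cdot 10^{6}$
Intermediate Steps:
$\left(E{\left(114 \right)} + k{\left(X \right)}\right) \left(-32450 - 13364\right) = \left(\frac{1}{114} + 85\right) \left(-32450 - 13364\right) = \left(\frac{1}{114} + 85\right) \left(-45814\right) = \frac{9691}{114} \left(-45814\right) = - \frac{221991737}{57}$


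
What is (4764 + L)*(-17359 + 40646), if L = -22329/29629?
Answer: 3286499596149/29629 ≈ 1.1092e+8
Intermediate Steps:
L = -22329/29629 (L = -22329*1/29629 = -22329/29629 ≈ -0.75362)
(4764 + L)*(-17359 + 40646) = (4764 - 22329/29629)*(-17359 + 40646) = (141130227/29629)*23287 = 3286499596149/29629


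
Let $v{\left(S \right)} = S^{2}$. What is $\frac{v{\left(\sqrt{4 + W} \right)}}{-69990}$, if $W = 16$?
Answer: $- \frac{2}{6999} \approx -0.00028575$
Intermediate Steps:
$\frac{v{\left(\sqrt{4 + W} \right)}}{-69990} = \frac{\left(\sqrt{4 + 16}\right)^{2}}{-69990} = \left(\sqrt{20}\right)^{2} \left(- \frac{1}{69990}\right) = \left(2 \sqrt{5}\right)^{2} \left(- \frac{1}{69990}\right) = 20 \left(- \frac{1}{69990}\right) = - \frac{2}{6999}$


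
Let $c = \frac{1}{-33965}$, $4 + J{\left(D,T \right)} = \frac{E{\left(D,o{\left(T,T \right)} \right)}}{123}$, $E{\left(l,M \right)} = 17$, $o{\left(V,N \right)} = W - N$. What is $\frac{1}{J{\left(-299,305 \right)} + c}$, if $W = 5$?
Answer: $- \frac{4177695}{16133498} \approx -0.25895$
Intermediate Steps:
$o{\left(V,N \right)} = 5 - N$
$J{\left(D,T \right)} = - \frac{475}{123}$ ($J{\left(D,T \right)} = -4 + \frac{17}{123} = - \frac{475}{123}$)
$c = - \frac{1}{33965} \approx -2.9442 \cdot 10^{-5}$
$\frac{1}{J{\left(-299,305 \right)} + c} = \frac{1}{- \frac{475}{123} - \frac{1}{33965}} = \frac{1}{- \frac{16133498}{4177695}} = - \frac{4177695}{16133498}$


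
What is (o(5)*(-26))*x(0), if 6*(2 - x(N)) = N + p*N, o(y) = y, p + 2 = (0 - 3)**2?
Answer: -260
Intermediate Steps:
p = 7 (p = -2 + (0 - 3)**2 = -2 + (-3)**2 = -2 + 9 = 7)
x(N) = 2 - 4*N/3 (x(N) = 2 - (N + 7*N)/6 = 2 - 4*N/3)
(o(5)*(-26))*x(0) = (5*(-26))*(2 - 4/3*0) = -130*(2 + 0) = -130*2 = -260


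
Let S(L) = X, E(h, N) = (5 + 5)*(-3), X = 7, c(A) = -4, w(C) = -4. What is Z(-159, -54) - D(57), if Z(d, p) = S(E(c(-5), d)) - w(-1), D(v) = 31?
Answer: -20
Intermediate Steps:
E(h, N) = -30 (E(h, N) = 10*(-3) = -30)
S(L) = 7
Z(d, p) = 11 (Z(d, p) = 7 - 1*(-4) = 7 + 4 = 11)
Z(-159, -54) - D(57) = 11 - 1*31 = 11 - 31 = -20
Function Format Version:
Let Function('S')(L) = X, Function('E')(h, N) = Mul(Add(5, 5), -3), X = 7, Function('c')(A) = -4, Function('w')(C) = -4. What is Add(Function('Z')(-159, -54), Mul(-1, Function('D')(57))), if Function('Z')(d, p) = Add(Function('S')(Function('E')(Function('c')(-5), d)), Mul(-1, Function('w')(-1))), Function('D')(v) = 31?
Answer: -20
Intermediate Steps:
Function('E')(h, N) = -30 (Function('E')(h, N) = Mul(10, -3) = -30)
Function('S')(L) = 7
Function('Z')(d, p) = 11 (Function('Z')(d, p) = Add(7, Mul(-1, -4)) = Add(7, 4) = 11)
Add(Function('Z')(-159, -54), Mul(-1, Function('D')(57))) = Add(11, Mul(-1, 31)) = Add(11, -31) = -20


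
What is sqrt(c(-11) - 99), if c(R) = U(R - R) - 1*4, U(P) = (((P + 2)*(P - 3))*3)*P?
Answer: I*sqrt(103) ≈ 10.149*I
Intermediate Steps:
U(P) = 3*P*(-3 + P)*(2 + P) (U(P) = (((2 + P)*(-3 + P))*3)*P = (((-3 + P)*(2 + P))*3)*P = (3*(-3 + P)*(2 + P))*P = 3*P*(-3 + P)*(2 + P))
c(R) = -4 (c(R) = 3*(R - R)*(-6 + (R - R)**2 - (R - R)) - 1*4 = 3*0*(-6 + 0**2 - 1*0) - 4 = 3*0*(-6 + 0 + 0) - 4 = 3*0*(-6) - 4 = 0 - 4 = -4)
sqrt(c(-11) - 99) = sqrt(-4 - 99) = sqrt(-103) = I*sqrt(103)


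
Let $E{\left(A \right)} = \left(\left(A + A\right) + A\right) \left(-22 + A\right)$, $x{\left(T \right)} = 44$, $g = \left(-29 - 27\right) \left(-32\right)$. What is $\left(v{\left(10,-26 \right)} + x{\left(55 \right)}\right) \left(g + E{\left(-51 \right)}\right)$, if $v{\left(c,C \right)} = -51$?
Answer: $-90727$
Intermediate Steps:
$g = 1792$ ($g = \left(-56\right) \left(-32\right) = 1792$)
$E{\left(A \right)} = 3 A \left(-22 + A\right)$ ($E{\left(A \right)} = \left(2 A + A\right) \left(-22 + A\right) = 3 A \left(-22 + A\right)$)
$\left(v{\left(10,-26 \right)} + x{\left(55 \right)}\right) \left(g + E{\left(-51 \right)}\right) = \left(-51 + 44\right) \left(1792 + 3 \left(-51\right) \left(-22 - 51\right)\right) = - 7 \left(1792 + 3 \left(-51\right) \left(-73\right)\right) = - 7 \left(1792 + 11169\right) = \left(-7\right) 12961 = -90727$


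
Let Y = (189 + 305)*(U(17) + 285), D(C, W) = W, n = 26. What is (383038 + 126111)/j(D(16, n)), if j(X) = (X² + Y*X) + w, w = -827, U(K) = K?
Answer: 509149/3878737 ≈ 0.13127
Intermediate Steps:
Y = 149188 (Y = (189 + 305)*(17 + 285) = 494*302 = 149188)
j(X) = -827 + X² + 149188*X (j(X) = (X² + 149188*X) - 827 = -827 + X² + 149188*X)
(383038 + 126111)/j(D(16, n)) = (383038 + 126111)/(-827 + 26² + 149188*26) = 509149/(-827 + 676 + 3878888) = 509149/3878737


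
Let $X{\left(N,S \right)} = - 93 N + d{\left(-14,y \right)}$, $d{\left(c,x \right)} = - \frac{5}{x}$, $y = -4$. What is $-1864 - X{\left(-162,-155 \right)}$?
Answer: $- \frac{67725}{4} \approx -16931.0$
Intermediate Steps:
$X{\left(N,S \right)} = \frac{5}{4} - 93 N$ ($X{\left(N,S \right)} = - 93 N - \frac{5}{-4} = - 93 N - - \frac{5}{4} = - 93 N + \frac{5}{4} = \frac{5}{4} - 93 N$)
$-1864 - X{\left(-162,-155 \right)} = -1864 - \left(\frac{5}{4} - -15066\right) = -1864 - \left(\frac{5}{4} + 15066\right) = -1864 - \frac{60269}{4} = - \frac{67725}{4}$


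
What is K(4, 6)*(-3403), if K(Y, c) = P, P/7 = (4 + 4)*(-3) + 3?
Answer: 500241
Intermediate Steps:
P = -147 (P = 7*((4 + 4)*(-3) + 3) = 7*(8*(-3) + 3) = 7*(-24 + 3) = 7*(-21) = -147)
K(Y, c) = -147
K(4, 6)*(-3403) = -147*(-3403) = 500241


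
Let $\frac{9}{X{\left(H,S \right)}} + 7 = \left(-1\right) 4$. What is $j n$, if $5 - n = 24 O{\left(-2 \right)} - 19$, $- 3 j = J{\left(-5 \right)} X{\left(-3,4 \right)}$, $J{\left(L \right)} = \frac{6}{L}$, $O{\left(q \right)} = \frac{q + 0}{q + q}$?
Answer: $- \frac{216}{55} \approx -3.9273$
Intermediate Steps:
$O{\left(q \right)} = \frac{1}{2}$ ($O{\left(q \right)} = \frac{q}{2 q} = q \frac{1}{2 q} = \frac{1}{2}$)
$X{\left(H,S \right)} = - \frac{9}{11}$ ($X{\left(H,S \right)} = \frac{9}{-7 - 4} = \frac{9}{-11} = 9 \left(- \frac{1}{11}\right) = - \frac{9}{11}$)
$j = - \frac{18}{55}$ ($j = - \frac{\frac{6}{-5} \left(- \frac{9}{11}\right)}{3} = - \frac{6 \left(- \frac{1}{5}\right) \left(- \frac{9}{11}\right)}{3} = - \frac{\left(- \frac{6}{5}\right) \left(- \frac{9}{11}\right)}{3} = \left(- \frac{1}{3}\right) \frac{54}{55} = - \frac{18}{55} \approx -0.32727$)
$n = 12$ ($n = 5 - \left(24 \cdot \frac{1}{2} - 19\right) = 5 - \left(12 - 19\right) = 5 - -7 = 5 + 7 = 12$)
$j n = \left(- \frac{18}{55}\right) 12 = - \frac{216}{55}$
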